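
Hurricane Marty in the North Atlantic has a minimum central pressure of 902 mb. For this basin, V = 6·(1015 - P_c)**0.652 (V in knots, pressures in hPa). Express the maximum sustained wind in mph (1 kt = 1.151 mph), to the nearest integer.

151 mph

ΔP = 1015 − 902 = 113 mb.
V ≈ 6 × 113^0.652 = 6 × 21.808 ≈ 130.845 kt.
130.845 × 1.151 ≈ 150.60 mph → 151 mph.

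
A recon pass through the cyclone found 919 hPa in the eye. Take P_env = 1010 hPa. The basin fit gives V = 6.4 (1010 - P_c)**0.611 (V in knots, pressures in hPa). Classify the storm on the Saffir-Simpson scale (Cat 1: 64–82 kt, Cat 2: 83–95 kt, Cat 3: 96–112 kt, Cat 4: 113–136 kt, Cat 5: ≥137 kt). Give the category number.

ΔP = 1010 − 919 = 91 hPa.
V ≈ 6.4 × 91^0.611 = 6.4 × 15.74 ≈ 101 kt.
101 kt falls in the Category 3 band.

3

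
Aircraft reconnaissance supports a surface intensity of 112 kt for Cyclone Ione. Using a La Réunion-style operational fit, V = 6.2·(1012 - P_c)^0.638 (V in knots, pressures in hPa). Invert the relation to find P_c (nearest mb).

ΔP = (V / 6.2)^(1/0.638) = (112/6.2)^1.567.
112/6.2 = 18.065; 18.065^1.567 ≈ 93.31 mb.
P_c = 1012 − 93.31 = 918.69 ≈ 919 mb.

919 mb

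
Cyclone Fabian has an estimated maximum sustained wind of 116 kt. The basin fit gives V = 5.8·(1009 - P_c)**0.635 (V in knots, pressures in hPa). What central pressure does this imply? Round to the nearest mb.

ΔP = (V / 5.8)^(1/0.635) = (116/5.8)^1.575.
116/5.8 = 20.000; 20.000^1.575 ≈ 111.91 mb.
P_c = 1009 − 111.91 = 897.09 ≈ 897 mb.

897 mb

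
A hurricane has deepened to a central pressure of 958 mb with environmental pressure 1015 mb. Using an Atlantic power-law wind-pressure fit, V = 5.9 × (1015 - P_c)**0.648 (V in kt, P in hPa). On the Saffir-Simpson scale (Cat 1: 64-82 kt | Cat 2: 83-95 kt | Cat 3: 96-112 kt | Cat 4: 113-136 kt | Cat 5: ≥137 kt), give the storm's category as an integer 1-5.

1

ΔP = 1015 − 958 = 57 mb.
V ≈ 5.9 × 57^0.648 = 5.9 × 13.73 ≈ 81 kt.
81 kt falls in the Category 1 band.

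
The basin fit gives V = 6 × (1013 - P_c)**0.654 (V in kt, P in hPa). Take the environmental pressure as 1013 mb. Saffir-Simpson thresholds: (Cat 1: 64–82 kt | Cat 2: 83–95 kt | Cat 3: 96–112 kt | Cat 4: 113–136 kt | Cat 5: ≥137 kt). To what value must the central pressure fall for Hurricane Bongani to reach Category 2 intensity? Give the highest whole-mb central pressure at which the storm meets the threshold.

957 mb

Category 2 begins at V = 83 kt.
Required ΔP = (83/6)^(1/0.654) = 13.833^1.529 ≈ 55.53 mb.
P_c ≤ 1013 − 55.53 = 957.47, so the highest integer P_c is 957 mb.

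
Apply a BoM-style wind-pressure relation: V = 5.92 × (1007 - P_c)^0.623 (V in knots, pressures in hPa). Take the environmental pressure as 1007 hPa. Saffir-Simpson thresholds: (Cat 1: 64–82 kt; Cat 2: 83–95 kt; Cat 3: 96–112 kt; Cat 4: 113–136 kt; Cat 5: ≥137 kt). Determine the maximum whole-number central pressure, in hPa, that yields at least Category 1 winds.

Category 1 begins at V = 64 kt.
Required ΔP = (64/5.92)^(1/0.623) = 10.811^1.605 ≈ 45.65 hPa.
P_c ≤ 1007 − 45.65 = 961.35, so the highest integer P_c is 961 hPa.

961 hPa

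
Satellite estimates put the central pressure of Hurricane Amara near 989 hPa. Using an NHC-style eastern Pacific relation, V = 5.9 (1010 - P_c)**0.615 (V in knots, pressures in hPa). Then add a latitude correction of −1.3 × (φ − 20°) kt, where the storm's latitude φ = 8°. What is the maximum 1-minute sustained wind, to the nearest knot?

54 kt

ΔP = 1010 − 989 = 21 hPa.
21^0.615 ≈ 6.504.
V ≈ 5.9 × 6.504 ≈ 38.4 kt.
Latitude correction: −1.3 × (8 − 20) = 15.6 kt.
Corrected V ≈ 54 kt → 54 kt.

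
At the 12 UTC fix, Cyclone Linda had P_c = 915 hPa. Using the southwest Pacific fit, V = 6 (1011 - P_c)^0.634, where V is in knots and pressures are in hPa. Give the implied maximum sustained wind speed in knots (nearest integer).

108 kt

ΔP = 1011 − 915 = 96 hPa.
96^0.634 ≈ 18.062.
V ≈ 6 × 18.062 ≈ 108.4 kt.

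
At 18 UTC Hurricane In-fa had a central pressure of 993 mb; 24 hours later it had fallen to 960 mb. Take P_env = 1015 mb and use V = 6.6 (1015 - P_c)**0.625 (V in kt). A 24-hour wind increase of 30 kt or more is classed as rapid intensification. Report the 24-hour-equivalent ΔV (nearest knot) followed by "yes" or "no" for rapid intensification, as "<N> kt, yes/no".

35 kt, yes

V₁: ΔP = 22, V ≈ 6.6 × 22^0.625 ≈ 45.56 kt.
V₂: ΔP = 55, V ≈ 6.6 × 55^0.625 ≈ 80.77 kt.
ΔV over 24 h = 35.21 kt → 24 h equivalent = 35.21 × 24/24 ≈ 35.21 kt.
35 kt ≥ 30 kt ⇒ rapid intensification.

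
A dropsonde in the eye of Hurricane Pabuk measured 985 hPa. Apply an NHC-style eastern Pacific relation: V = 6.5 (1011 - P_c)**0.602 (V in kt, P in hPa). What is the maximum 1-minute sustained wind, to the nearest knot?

46 kt

ΔP = 1011 − 985 = 26 hPa.
26^0.602 ≈ 7.109.
V ≈ 6.5 × 7.109 ≈ 46.2 kt.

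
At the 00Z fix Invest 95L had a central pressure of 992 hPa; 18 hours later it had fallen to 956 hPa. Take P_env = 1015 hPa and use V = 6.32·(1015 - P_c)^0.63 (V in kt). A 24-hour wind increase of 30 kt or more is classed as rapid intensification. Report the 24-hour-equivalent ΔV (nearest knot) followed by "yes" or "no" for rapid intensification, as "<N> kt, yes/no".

V₁: ΔP = 23, V ≈ 6.32 × 23^0.63 ≈ 45.56 kt.
V₂: ΔP = 59, V ≈ 6.32 × 59^0.63 ≈ 82.48 kt.
ΔV over 18 h = 36.92 kt → 24 h equivalent = 36.92 × 24/18 ≈ 49.23 kt.
49 kt ≥ 30 kt ⇒ rapid intensification.

49 kt, yes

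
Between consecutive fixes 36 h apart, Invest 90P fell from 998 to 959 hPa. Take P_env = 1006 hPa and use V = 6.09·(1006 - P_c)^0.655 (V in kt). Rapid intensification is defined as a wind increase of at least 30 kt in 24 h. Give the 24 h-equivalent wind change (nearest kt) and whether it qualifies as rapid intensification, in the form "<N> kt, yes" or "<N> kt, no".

35 kt, yes

V₁: ΔP = 8, V ≈ 6.09 × 8^0.655 ≈ 23.78 kt.
V₂: ΔP = 47, V ≈ 6.09 × 47^0.655 ≈ 75.83 kt.
ΔV over 36 h = 52.05 kt → 24 h equivalent = 52.05 × 24/36 ≈ 34.70 kt.
35 kt ≥ 30 kt ⇒ rapid intensification.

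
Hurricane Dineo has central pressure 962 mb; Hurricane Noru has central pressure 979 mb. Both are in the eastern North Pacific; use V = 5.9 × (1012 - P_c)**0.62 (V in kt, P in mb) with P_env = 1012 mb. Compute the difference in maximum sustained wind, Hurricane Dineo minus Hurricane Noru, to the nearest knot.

Hurricane Dineo: ΔP = 50; V ≈ 5.9 × 50^0.62 ≈ 66.71 kt.
Hurricane Noru: ΔP = 33; V ≈ 5.9 × 33^0.62 ≈ 51.56 kt.
Difference ≈ 66.71 − 51.56 = 15.15 → 15 kt.

15 kt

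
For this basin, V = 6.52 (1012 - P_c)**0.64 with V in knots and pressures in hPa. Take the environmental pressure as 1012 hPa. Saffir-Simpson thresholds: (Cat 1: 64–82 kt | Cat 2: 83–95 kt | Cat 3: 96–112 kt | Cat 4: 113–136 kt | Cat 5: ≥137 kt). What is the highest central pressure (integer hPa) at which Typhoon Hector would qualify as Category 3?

945 hPa

Category 3 begins at V = 96 kt.
Required ΔP = (96/6.52)^(1/0.64) = 14.724^1.562 ≈ 66.84 hPa.
P_c ≤ 1012 − 66.84 = 945.16, so the highest integer P_c is 945 hPa.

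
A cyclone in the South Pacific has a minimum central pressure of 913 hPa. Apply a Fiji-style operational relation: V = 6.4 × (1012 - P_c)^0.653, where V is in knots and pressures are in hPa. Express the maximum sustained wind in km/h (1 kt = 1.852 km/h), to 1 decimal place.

ΔP = 1012 − 913 = 99 hPa.
V ≈ 6.4 × 99^0.653 = 6.4 × 20.098 ≈ 128.626 kt.
128.626 × 1.852 ≈ 238.22 km/h → 238.2 km/h.

238.2 km/h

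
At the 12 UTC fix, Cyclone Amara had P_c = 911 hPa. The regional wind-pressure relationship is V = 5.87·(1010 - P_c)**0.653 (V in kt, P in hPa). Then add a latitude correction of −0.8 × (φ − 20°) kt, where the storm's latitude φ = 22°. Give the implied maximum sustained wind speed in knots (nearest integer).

116 kt

ΔP = 1010 − 911 = 99 hPa.
99^0.653 ≈ 20.098.
V ≈ 5.87 × 20.098 ≈ 118.0 kt.
Latitude correction: −0.8 × (22 − 20) = -1.6 kt.
Corrected V ≈ 116.4 kt → 116 kt.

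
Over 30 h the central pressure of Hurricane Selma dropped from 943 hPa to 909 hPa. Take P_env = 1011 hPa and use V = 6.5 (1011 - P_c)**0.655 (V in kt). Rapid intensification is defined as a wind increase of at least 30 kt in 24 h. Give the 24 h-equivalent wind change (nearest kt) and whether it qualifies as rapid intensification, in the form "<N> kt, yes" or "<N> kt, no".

V₁: ΔP = 68, V ≈ 6.5 × 68^0.655 ≈ 103.09 kt.
V₂: ΔP = 102, V ≈ 6.5 × 102^0.655 ≈ 134.45 kt.
ΔV over 30 h = 31.36 kt → 24 h equivalent = 31.36 × 24/30 ≈ 25.09 kt.
25 kt < 30 kt ⇒ not rapid intensification.

25 kt, no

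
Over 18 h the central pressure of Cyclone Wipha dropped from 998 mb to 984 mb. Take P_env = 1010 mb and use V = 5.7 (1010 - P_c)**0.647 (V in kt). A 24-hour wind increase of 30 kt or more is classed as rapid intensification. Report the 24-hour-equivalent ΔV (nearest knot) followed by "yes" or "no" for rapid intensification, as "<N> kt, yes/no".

25 kt, no

V₁: ΔP = 12, V ≈ 5.7 × 12^0.647 ≈ 28.45 kt.
V₂: ΔP = 26, V ≈ 5.7 × 26^0.647 ≈ 46.92 kt.
ΔV over 18 h = 18.47 kt → 24 h equivalent = 18.47 × 24/18 ≈ 24.63 kt.
25 kt < 30 kt ⇒ not rapid intensification.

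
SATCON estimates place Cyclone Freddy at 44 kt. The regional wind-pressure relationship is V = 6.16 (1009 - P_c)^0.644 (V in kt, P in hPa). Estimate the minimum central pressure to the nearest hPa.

ΔP = (V / 6.16)^(1/0.644) = (44/6.16)^1.553.
44/6.16 = 7.143; 7.143^1.553 ≈ 21.18 hPa.
P_c = 1009 − 21.18 = 987.82 ≈ 988 hPa.

988 hPa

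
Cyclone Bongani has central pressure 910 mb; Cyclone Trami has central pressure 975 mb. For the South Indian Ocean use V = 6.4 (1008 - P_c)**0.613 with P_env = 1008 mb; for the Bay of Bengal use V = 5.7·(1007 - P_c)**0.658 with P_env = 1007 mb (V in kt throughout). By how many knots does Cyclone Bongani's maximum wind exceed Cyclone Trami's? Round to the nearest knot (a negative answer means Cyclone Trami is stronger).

Cyclone Bongani: ΔP = 98; V ≈ 6.4 × 98^0.613 ≈ 106.37 kt.
Cyclone Trami: ΔP = 32; V ≈ 5.7 × 32^0.658 ≈ 55.75 kt.
Difference ≈ 106.37 − 55.75 = 50.62 → 51 kt.

51 kt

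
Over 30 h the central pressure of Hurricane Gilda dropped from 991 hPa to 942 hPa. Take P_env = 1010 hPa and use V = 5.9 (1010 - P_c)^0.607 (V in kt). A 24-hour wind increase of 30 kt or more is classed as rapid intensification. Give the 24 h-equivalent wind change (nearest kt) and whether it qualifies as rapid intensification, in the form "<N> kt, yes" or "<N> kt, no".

33 kt, yes

V₁: ΔP = 19, V ≈ 5.9 × 19^0.607 ≈ 35.24 kt.
V₂: ΔP = 68, V ≈ 5.9 × 68^0.607 ≈ 76.42 kt.
ΔV over 30 h = 41.18 kt → 24 h equivalent = 41.18 × 24/30 ≈ 32.94 kt.
33 kt ≥ 30 kt ⇒ rapid intensification.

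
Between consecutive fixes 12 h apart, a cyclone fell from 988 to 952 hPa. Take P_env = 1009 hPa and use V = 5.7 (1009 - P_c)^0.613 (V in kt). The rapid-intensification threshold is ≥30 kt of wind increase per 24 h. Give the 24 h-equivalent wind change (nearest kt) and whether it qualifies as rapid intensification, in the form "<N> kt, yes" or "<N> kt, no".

V₁: ΔP = 21, V ≈ 5.7 × 21^0.613 ≈ 36.85 kt.
V₂: ΔP = 57, V ≈ 5.7 × 57^0.613 ≈ 67.96 kt.
ΔV over 12 h = 31.11 kt → 24 h equivalent = 31.11 × 24/12 ≈ 62.22 kt.
62 kt ≥ 30 kt ⇒ rapid intensification.

62 kt, yes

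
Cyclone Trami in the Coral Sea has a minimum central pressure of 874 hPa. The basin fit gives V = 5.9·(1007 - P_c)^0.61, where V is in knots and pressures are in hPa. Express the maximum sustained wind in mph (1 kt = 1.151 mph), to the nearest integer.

134 mph

ΔP = 1007 − 874 = 133 hPa.
V ≈ 5.9 × 133^0.61 = 5.9 × 19.749 ≈ 116.520 kt.
116.520 × 1.151 ≈ 134.11 mph → 134 mph.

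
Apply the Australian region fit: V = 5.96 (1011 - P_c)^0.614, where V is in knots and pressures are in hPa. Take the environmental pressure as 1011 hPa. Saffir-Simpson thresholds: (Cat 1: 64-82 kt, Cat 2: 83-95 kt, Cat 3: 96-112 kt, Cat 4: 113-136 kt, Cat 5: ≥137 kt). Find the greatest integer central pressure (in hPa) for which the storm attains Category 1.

963 hPa

Category 1 begins at V = 64 kt.
Required ΔP = (64/5.96)^(1/0.614) = 10.738^1.629 ≈ 47.76 hPa.
P_c ≤ 1011 − 47.76 = 963.24, so the highest integer P_c is 963 hPa.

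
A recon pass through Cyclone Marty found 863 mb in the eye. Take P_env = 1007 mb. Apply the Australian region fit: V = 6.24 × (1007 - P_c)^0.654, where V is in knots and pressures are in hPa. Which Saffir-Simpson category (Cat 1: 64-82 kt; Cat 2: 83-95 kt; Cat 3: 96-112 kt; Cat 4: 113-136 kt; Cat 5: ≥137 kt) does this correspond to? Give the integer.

ΔP = 1007 − 863 = 144 mb.
V ≈ 6.24 × 144^0.654 = 6.24 × 25.80 ≈ 161 kt.
161 kt falls in the Category 5 band.

5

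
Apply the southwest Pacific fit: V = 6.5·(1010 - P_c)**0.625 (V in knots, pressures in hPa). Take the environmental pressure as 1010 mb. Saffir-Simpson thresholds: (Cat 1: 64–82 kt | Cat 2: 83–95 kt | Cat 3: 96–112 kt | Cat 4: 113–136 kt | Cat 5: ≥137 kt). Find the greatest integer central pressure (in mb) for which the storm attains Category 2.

951 mb

Category 2 begins at V = 83 kt.
Required ΔP = (83/6.5)^(1/0.625) = 12.769^1.600 ≈ 58.87 mb.
P_c ≤ 1010 − 58.87 = 951.13, so the highest integer P_c is 951 mb.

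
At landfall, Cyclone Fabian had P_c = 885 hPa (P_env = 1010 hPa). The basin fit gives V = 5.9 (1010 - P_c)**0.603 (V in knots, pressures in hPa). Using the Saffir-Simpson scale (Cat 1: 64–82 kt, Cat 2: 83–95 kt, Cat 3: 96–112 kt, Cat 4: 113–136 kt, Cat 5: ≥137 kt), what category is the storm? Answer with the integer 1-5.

3

ΔP = 1010 − 885 = 125 hPa.
V ≈ 5.9 × 125^0.603 = 5.9 × 18.38 ≈ 108 kt.
108 kt falls in the Category 3 band.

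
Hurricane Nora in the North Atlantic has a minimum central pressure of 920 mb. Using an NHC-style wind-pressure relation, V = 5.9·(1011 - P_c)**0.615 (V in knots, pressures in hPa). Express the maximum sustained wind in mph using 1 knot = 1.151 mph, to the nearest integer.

109 mph

ΔP = 1011 − 920 = 91 mb.
V ≈ 5.9 × 91^0.615 = 5.9 × 16.025 ≈ 94.550 kt.
94.550 × 1.151 ≈ 108.83 mph → 109 mph.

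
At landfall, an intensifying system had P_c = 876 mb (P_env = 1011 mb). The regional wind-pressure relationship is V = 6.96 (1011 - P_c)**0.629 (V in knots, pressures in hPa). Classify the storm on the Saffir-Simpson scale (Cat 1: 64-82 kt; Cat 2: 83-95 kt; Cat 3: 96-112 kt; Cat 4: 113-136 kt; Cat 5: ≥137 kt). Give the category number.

5

ΔP = 1011 − 876 = 135 mb.
V ≈ 6.96 × 135^0.629 = 6.96 × 21.88 ≈ 152 kt.
152 kt falls in the Category 5 band.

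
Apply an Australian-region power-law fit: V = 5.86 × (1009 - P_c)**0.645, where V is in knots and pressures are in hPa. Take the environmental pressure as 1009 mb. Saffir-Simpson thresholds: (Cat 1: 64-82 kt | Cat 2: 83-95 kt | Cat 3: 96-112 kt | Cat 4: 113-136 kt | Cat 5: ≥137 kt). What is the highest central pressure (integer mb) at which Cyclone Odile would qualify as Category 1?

Category 1 begins at V = 64 kt.
Required ΔP = (64/5.86)^(1/0.645) = 10.922^1.550 ≈ 40.71 mb.
P_c ≤ 1009 − 40.71 = 968.29, so the highest integer P_c is 968 mb.

968 mb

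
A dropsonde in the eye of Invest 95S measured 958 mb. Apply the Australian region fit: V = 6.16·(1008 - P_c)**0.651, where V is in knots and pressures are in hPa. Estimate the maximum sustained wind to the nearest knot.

ΔP = 1008 − 958 = 50 mb.
50^0.651 ≈ 12.765.
V ≈ 6.16 × 12.765 ≈ 78.6 kt.

79 kt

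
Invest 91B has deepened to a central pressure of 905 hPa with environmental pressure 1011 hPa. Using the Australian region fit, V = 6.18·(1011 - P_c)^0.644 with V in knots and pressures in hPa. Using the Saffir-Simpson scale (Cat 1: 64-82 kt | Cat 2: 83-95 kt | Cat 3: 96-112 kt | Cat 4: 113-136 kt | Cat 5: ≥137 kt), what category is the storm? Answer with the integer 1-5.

ΔP = 1011 − 905 = 106 hPa.
V ≈ 6.18 × 106^0.644 = 6.18 × 20.15 ≈ 125 kt.
125 kt falls in the Category 4 band.

4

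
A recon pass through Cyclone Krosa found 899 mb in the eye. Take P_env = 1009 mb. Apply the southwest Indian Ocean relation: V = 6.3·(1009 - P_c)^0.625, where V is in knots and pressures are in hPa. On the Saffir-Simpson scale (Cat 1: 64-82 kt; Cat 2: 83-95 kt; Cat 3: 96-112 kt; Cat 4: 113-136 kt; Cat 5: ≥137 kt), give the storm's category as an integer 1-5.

4

ΔP = 1009 − 899 = 110 mb.
V ≈ 6.3 × 110^0.625 = 6.3 × 18.87 ≈ 119 kt.
119 kt falls in the Category 4 band.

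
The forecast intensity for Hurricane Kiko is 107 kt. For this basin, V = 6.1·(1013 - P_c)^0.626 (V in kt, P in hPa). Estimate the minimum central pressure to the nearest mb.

ΔP = (V / 6.1)^(1/0.626) = (107/6.1)^1.597.
107/6.1 = 17.541; 17.541^1.597 ≈ 97.12 mb.
P_c = 1013 − 97.12 = 915.88 ≈ 916 mb.

916 mb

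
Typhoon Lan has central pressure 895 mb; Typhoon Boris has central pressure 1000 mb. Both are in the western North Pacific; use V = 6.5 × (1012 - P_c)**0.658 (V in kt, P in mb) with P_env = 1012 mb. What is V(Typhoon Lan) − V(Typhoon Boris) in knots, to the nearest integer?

Typhoon Lan: ΔP = 117; V ≈ 6.5 × 117^0.658 ≈ 149.20 kt.
Typhoon Boris: ΔP = 12; V ≈ 6.5 × 12^0.658 ≈ 33.34 kt.
Difference ≈ 149.20 − 33.34 = 115.86 → 116 kt.

116 kt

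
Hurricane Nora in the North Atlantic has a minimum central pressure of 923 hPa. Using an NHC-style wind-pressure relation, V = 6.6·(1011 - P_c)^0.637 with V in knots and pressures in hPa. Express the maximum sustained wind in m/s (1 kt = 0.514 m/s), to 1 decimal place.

ΔP = 1011 − 923 = 88 hPa.
V ≈ 6.6 × 88^0.637 = 6.6 × 17.323 ≈ 114.335 kt.
114.335 × 0.514 ≈ 58.77 m/s → 58.8 m/s.

58.8 m/s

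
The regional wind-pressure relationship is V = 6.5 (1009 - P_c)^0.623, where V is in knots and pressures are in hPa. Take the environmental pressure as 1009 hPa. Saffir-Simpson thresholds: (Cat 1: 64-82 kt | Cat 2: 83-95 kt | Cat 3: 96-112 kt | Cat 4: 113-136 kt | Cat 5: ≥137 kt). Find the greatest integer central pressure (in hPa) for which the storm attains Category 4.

911 hPa

Category 4 begins at V = 113 kt.
Required ΔP = (113/6.5)^(1/0.623) = 17.385^1.605 ≈ 97.87 hPa.
P_c ≤ 1009 − 97.87 = 911.13, so the highest integer P_c is 911 hPa.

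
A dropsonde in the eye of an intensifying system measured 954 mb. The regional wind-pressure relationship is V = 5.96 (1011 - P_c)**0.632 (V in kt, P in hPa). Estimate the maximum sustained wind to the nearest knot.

77 kt

ΔP = 1011 − 954 = 57 mb.
57^0.632 ≈ 12.874.
V ≈ 5.96 × 12.874 ≈ 76.7 kt.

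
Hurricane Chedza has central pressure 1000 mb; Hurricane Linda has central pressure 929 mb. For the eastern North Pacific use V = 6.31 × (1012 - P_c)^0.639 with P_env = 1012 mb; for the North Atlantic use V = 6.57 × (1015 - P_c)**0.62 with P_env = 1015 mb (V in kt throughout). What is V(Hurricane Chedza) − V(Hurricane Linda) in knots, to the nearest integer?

Hurricane Chedza: ΔP = 12; V ≈ 6.31 × 12^0.639 ≈ 30.88 kt.
Hurricane Linda: ΔP = 86; V ≈ 6.57 × 86^0.62 ≈ 103.98 kt.
Difference ≈ 30.88 − 103.98 = -73.10 → -73 kt.

-73 kt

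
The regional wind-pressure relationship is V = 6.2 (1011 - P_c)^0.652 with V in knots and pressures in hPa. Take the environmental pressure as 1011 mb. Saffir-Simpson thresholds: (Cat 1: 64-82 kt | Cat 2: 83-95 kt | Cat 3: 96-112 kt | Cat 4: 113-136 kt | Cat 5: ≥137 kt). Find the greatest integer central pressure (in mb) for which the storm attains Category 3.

Category 3 begins at V = 96 kt.
Required ΔP = (96/6.2)^(1/0.652) = 15.484^1.534 ≈ 66.83 mb.
P_c ≤ 1011 − 66.83 = 944.17, so the highest integer P_c is 944 mb.

944 mb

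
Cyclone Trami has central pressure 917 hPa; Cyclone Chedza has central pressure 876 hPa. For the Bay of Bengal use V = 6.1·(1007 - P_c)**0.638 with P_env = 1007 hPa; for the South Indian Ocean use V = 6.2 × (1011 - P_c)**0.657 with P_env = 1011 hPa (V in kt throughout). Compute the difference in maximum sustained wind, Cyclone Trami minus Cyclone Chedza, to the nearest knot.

Cyclone Trami: ΔP = 90; V ≈ 6.1 × 90^0.638 ≈ 107.68 kt.
Cyclone Chedza: ΔP = 135; V ≈ 6.2 × 135^0.657 ≈ 155.60 kt.
Difference ≈ 107.68 − 155.60 = -47.92 → -48 kt.

-48 kt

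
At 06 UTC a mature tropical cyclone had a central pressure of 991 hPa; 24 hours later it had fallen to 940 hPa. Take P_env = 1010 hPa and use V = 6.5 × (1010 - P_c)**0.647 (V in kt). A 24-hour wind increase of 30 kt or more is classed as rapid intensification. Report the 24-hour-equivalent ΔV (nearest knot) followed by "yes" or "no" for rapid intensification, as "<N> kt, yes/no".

V₁: ΔP = 19, V ≈ 6.5 × 19^0.647 ≈ 43.68 kt.
V₂: ΔP = 70, V ≈ 6.5 × 70^0.647 ≈ 101.55 kt.
ΔV over 24 h = 57.87 kt → 24 h equivalent = 57.87 × 24/24 ≈ 57.87 kt.
58 kt ≥ 30 kt ⇒ rapid intensification.

58 kt, yes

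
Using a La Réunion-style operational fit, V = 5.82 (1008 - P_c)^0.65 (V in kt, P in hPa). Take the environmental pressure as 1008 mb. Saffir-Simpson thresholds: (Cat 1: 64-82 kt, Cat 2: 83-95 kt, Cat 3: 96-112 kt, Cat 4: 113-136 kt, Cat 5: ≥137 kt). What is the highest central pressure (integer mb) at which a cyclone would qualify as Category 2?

Category 2 begins at V = 83 kt.
Required ΔP = (83/5.82)^(1/0.65) = 14.261^1.538 ≈ 59.65 mb.
P_c ≤ 1008 − 59.65 = 948.35, so the highest integer P_c is 948 mb.

948 mb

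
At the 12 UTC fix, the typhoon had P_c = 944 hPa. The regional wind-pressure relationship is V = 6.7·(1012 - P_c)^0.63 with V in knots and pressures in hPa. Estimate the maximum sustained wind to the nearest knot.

96 kt

ΔP = 1012 − 944 = 68 hPa.
68^0.63 ≈ 14.272.
V ≈ 6.7 × 14.272 ≈ 95.6 kt.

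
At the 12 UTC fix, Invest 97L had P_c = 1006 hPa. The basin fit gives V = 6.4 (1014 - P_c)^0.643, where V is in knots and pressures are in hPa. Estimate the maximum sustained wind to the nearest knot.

ΔP = 1014 − 1006 = 8 hPa.
8^0.643 ≈ 3.808.
V ≈ 6.4 × 3.808 ≈ 24.4 kt.

24 kt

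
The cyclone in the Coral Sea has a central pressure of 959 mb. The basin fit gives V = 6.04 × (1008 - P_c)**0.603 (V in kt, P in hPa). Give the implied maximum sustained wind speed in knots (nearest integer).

ΔP = 1008 − 959 = 49 mb.
49^0.603 ≈ 10.452.
V ≈ 6.04 × 10.452 ≈ 63.1 kt.

63 kt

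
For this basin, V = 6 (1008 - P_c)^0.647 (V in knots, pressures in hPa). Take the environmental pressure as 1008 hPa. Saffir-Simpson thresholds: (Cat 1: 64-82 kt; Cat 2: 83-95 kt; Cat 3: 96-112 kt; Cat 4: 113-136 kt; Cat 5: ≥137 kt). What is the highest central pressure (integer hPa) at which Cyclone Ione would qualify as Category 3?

Category 3 begins at V = 96 kt.
Required ΔP = (96/6)^(1/0.647) = 16.000^1.546 ≈ 72.62 hPa.
P_c ≤ 1008 − 72.62 = 935.38, so the highest integer P_c is 935 hPa.

935 hPa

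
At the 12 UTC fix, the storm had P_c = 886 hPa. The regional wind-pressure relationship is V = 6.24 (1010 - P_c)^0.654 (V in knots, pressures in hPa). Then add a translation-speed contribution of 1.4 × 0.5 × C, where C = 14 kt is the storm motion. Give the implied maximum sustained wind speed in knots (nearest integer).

156 kt

ΔP = 1010 − 886 = 124 hPa.
124^0.654 ≈ 23.394.
V ≈ 6.24 × 23.394 ≈ 146.0 kt.
Translation term: 1.4 × 0.5 × 14 = 9.8 kt.
Corrected V ≈ 155.8 kt → 156 kt.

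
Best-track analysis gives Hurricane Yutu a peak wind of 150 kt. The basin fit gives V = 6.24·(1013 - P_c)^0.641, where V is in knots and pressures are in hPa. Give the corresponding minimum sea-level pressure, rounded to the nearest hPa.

ΔP = (V / 6.24)^(1/0.641) = (150/6.24)^1.560.
150/6.24 = 24.038; 24.038^1.560 ≈ 142.66 hPa.
P_c = 1013 − 142.66 = 870.34 ≈ 870 hPa.

870 hPa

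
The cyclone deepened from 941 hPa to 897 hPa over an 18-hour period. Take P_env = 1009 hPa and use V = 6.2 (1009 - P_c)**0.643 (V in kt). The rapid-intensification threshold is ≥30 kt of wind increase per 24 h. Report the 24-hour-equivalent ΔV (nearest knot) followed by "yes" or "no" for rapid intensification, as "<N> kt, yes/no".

47 kt, yes

V₁: ΔP = 68, V ≈ 6.2 × 68^0.643 ≈ 93.47 kt.
V₂: ΔP = 112, V ≈ 6.2 × 112^0.643 ≈ 128.84 kt.
ΔV over 18 h = 35.37 kt → 24 h equivalent = 35.37 × 24/18 ≈ 47.16 kt.
47 kt ≥ 30 kt ⇒ rapid intensification.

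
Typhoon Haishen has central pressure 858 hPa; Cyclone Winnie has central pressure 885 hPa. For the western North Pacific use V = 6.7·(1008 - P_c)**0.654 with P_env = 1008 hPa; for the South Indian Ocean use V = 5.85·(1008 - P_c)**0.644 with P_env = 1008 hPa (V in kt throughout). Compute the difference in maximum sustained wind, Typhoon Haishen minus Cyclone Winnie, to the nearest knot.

48 kt

Typhoon Haishen: ΔP = 150; V ≈ 6.7 × 150^0.654 ≈ 177.52 kt.
Cyclone Winnie: ΔP = 123; V ≈ 5.85 × 123^0.644 ≈ 129.73 kt.
Difference ≈ 177.52 − 129.73 = 47.79 → 48 kt.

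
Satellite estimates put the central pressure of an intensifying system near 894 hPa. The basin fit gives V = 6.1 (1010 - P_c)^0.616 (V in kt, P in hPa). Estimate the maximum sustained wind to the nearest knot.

ΔP = 1010 − 894 = 116 hPa.
116^0.616 ≈ 18.694.
V ≈ 6.1 × 18.694 ≈ 114.0 kt.

114 kt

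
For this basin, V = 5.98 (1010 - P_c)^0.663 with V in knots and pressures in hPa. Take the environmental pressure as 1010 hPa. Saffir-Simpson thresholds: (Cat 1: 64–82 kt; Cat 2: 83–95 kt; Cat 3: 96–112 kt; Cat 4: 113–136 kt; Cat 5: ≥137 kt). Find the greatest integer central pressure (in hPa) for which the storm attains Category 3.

944 hPa

Category 3 begins at V = 96 kt.
Required ΔP = (96/5.98)^(1/0.663) = 16.054^1.508 ≈ 65.82 hPa.
P_c ≤ 1010 − 65.82 = 944.18, so the highest integer P_c is 944 hPa.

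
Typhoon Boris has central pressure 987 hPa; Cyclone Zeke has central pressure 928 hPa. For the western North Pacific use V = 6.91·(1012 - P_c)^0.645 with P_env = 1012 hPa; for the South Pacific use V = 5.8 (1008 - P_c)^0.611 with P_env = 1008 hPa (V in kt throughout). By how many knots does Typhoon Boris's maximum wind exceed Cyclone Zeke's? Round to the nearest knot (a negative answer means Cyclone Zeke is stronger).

Typhoon Boris: ΔP = 25; V ≈ 6.91 × 25^0.645 ≈ 55.10 kt.
Cyclone Zeke: ΔP = 80; V ≈ 5.8 × 80^0.611 ≈ 84.38 kt.
Difference ≈ 55.10 − 84.38 = -29.28 → -29 kt.

-29 kt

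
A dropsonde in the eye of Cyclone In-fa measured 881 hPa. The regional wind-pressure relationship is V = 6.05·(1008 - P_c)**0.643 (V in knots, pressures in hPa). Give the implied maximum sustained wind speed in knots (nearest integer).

136 kt

ΔP = 1008 − 881 = 127 hPa.
127^0.643 ≈ 22.529.
V ≈ 6.05 × 22.529 ≈ 136.3 kt.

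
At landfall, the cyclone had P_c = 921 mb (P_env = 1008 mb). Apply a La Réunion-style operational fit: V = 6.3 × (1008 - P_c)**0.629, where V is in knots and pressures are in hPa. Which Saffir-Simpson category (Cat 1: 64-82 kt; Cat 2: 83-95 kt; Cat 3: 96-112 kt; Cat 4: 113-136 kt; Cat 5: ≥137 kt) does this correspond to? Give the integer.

ΔP = 1008 − 921 = 87 mb.
V ≈ 6.3 × 87^0.629 = 6.3 × 16.59 ≈ 105 kt.
105 kt falls in the Category 3 band.

3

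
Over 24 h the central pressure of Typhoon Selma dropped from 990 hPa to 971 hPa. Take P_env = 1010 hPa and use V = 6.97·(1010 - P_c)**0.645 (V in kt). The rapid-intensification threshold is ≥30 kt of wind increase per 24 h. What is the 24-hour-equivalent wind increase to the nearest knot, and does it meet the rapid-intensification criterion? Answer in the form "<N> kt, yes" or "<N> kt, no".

V₁: ΔP = 20, V ≈ 6.97 × 20^0.645 ≈ 48.13 kt.
V₂: ΔP = 39, V ≈ 6.97 × 39^0.645 ≈ 74.04 kt.
ΔV over 24 h = 25.91 kt → 24 h equivalent = 25.91 × 24/24 ≈ 25.91 kt.
26 kt < 30 kt ⇒ not rapid intensification.

26 kt, no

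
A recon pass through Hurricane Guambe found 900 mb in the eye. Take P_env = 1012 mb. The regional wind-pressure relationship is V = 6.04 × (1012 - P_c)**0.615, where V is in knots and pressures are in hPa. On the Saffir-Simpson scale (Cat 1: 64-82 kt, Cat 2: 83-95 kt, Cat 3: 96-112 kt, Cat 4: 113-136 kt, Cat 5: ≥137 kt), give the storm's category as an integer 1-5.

3

ΔP = 1012 − 900 = 112 mb.
V ≈ 6.04 × 112^0.615 = 6.04 × 18.21 ≈ 110 kt.
110 kt falls in the Category 3 band.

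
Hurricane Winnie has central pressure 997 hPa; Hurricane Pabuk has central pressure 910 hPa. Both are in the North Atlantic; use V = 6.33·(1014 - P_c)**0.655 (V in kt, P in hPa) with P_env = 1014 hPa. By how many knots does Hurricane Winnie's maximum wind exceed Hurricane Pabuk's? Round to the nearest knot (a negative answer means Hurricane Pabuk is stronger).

-92 kt

Hurricane Winnie: ΔP = 17; V ≈ 6.33 × 17^0.655 ≈ 40.49 kt.
Hurricane Pabuk: ΔP = 104; V ≈ 6.33 × 104^0.655 ≈ 132.61 kt.
Difference ≈ 40.49 − 132.61 = -92.12 → -92 kt.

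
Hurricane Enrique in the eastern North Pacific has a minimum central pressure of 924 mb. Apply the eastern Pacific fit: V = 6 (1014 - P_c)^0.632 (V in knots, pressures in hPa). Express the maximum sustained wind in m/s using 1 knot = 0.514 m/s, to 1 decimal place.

ΔP = 1014 − 924 = 90 mb.
V ≈ 6 × 90^0.632 = 6 × 17.182 ≈ 103.094 kt.
103.094 × 0.514 ≈ 52.99 m/s → 53.0 m/s.

53.0 m/s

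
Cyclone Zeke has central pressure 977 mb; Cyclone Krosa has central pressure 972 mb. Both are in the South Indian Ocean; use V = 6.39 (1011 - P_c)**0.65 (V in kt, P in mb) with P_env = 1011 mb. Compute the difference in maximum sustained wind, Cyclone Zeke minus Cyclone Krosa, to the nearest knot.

-6 kt

Cyclone Zeke: ΔP = 34; V ≈ 6.39 × 34^0.65 ≈ 63.24 kt.
Cyclone Krosa: ΔP = 39; V ≈ 6.39 × 39^0.65 ≈ 69.13 kt.
Difference ≈ 63.24 − 69.13 = -5.89 → -6 kt.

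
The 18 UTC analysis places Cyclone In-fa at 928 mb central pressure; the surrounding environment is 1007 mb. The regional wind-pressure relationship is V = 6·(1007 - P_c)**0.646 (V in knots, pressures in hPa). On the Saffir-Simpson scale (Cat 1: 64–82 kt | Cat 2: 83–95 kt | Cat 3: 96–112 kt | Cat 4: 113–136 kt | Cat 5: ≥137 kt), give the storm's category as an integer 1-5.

3

ΔP = 1007 − 928 = 79 mb.
V ≈ 6 × 79^0.646 = 6 × 16.82 ≈ 101 kt.
101 kt falls in the Category 3 band.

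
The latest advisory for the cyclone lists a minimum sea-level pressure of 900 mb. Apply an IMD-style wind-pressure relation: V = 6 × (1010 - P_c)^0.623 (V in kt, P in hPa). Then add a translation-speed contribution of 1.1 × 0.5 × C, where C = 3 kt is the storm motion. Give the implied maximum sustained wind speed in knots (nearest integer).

ΔP = 1010 − 900 = 110 mb.
110^0.623 ≈ 18.698.
V ≈ 6 × 18.698 ≈ 112.2 kt.
Translation term: 1.1 × 0.5 × 3 = 1.65 kt.
Corrected V ≈ 113.85 kt → 114 kt.

114 kt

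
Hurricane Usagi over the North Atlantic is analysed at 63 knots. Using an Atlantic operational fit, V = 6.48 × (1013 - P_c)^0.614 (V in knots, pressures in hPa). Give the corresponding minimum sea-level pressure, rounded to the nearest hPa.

972 hPa

ΔP = (V / 6.48)^(1/0.614) = (63/6.48)^1.629.
63/6.48 = 9.722; 9.722^1.629 ≈ 40.62 hPa.
P_c = 1013 − 40.62 = 972.38 ≈ 972 hPa.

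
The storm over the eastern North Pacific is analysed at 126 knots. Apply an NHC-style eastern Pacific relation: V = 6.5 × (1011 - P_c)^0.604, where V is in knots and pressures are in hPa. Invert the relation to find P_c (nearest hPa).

876 hPa

ΔP = (V / 6.5)^(1/0.604) = (126/6.5)^1.656.
126/6.5 = 19.385; 19.385^1.656 ≈ 135.38 hPa.
P_c = 1011 − 135.38 = 875.62 ≈ 876 hPa.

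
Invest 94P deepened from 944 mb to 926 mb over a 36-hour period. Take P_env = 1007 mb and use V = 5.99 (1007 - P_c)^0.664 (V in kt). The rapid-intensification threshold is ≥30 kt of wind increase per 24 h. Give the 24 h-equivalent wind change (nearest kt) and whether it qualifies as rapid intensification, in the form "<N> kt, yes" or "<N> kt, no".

V₁: ΔP = 63, V ≈ 5.99 × 63^0.664 ≈ 93.80 kt.
V₂: ΔP = 81, V ≈ 5.99 × 81^0.664 ≈ 110.83 kt.
ΔV over 36 h = 17.03 kt → 24 h equivalent = 17.03 × 24/36 ≈ 11.35 kt.
11 kt < 30 kt ⇒ not rapid intensification.

11 kt, no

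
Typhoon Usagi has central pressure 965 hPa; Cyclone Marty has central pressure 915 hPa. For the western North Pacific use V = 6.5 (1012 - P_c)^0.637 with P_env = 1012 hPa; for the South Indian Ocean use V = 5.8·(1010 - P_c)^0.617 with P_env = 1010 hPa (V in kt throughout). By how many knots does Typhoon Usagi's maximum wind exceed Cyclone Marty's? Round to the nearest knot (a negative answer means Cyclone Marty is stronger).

Typhoon Usagi: ΔP = 47; V ≈ 6.5 × 47^0.637 ≈ 75.52 kt.
Cyclone Marty: ΔP = 95; V ≈ 5.8 × 95^0.617 ≈ 96.31 kt.
Difference ≈ 75.52 − 96.31 = -20.79 → -21 kt.

-21 kt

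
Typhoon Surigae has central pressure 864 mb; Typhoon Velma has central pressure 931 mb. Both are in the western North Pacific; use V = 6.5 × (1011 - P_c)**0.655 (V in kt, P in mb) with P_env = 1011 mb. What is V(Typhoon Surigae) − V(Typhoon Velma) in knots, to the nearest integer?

56 kt

Typhoon Surigae: ΔP = 147; V ≈ 6.5 × 147^0.655 ≈ 170.81 kt.
Typhoon Velma: ΔP = 80; V ≈ 6.5 × 80^0.655 ≈ 114.67 kt.
Difference ≈ 170.81 − 114.67 = 56.14 → 56 kt.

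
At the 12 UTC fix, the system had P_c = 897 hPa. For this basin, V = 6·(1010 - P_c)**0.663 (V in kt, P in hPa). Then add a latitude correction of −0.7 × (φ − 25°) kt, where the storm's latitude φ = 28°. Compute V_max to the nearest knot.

136 kt

ΔP = 1010 − 897 = 113 hPa.
113^0.663 ≈ 22.972.
V ≈ 6 × 22.972 ≈ 137.8 kt.
Latitude correction: −0.7 × (28 − 25) = -2.1 kt.
Corrected V ≈ 135.7 kt → 136 kt.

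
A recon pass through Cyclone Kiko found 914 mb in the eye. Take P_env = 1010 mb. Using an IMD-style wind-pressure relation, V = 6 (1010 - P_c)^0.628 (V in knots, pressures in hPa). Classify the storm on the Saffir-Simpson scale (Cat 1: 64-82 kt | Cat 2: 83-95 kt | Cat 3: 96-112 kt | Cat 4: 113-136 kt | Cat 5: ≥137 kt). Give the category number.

ΔP = 1010 − 914 = 96 mb.
V ≈ 6 × 96^0.628 = 6 × 17.57 ≈ 105 kt.
105 kt falls in the Category 3 band.

3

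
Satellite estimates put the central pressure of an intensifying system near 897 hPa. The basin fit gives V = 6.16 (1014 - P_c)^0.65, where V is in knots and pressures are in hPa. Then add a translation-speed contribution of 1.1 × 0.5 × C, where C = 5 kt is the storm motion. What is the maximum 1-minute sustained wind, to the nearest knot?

ΔP = 1014 − 897 = 117 hPa.
117^0.65 ≈ 22.096.
V ≈ 6.16 × 22.096 ≈ 136.1 kt.
Translation term: 1.1 × 0.5 × 5 = 2.75 kt.
Corrected V ≈ 138.85 kt → 139 kt.

139 kt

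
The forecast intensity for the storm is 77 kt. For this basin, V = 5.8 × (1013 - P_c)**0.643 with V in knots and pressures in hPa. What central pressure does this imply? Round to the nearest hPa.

957 hPa

ΔP = (V / 5.8)^(1/0.643) = (77/5.8)^1.555.
77/5.8 = 13.276; 13.276^1.555 ≈ 55.80 hPa.
P_c = 1013 − 55.80 = 957.20 ≈ 957 hPa.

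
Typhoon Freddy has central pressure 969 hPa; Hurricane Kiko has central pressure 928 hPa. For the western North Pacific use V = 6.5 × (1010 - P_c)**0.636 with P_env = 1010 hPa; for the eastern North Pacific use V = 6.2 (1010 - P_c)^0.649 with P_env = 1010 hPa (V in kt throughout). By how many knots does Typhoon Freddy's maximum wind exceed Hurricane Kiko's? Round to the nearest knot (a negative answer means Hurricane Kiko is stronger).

-39 kt

Typhoon Freddy: ΔP = 41; V ≈ 6.5 × 41^0.636 ≈ 68.97 kt.
Hurricane Kiko: ΔP = 82; V ≈ 6.2 × 82^0.649 ≈ 108.26 kt.
Difference ≈ 68.97 − 108.26 = -39.29 → -39 kt.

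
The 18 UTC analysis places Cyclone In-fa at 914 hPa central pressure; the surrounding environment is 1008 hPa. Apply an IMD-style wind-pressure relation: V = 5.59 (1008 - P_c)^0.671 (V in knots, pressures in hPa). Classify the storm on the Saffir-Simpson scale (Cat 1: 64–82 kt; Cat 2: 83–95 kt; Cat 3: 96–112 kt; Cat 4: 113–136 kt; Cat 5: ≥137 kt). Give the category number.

ΔP = 1008 − 914 = 94 hPa.
V ≈ 5.59 × 94^0.671 = 5.59 × 21.08 ≈ 118 kt.
118 kt falls in the Category 4 band.

4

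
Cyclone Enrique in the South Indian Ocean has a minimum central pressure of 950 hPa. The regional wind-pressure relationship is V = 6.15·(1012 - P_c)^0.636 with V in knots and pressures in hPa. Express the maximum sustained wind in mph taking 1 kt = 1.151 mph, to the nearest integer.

ΔP = 1012 − 950 = 62 hPa.
V ≈ 6.15 × 62^0.636 = 6.15 × 13.803 ≈ 84.886 kt.
84.886 × 1.151 ≈ 97.70 mph → 98 mph.

98 mph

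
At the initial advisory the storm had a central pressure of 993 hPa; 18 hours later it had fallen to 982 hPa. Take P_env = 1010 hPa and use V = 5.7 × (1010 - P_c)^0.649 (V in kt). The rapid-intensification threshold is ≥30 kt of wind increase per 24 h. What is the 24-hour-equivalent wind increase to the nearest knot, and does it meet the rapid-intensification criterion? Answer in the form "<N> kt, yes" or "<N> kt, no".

18 kt, no

V₁: ΔP = 17, V ≈ 5.7 × 17^0.649 ≈ 35.85 kt.
V₂: ΔP = 28, V ≈ 5.7 × 28^0.649 ≈ 49.55 kt.
ΔV over 18 h = 13.70 kt → 24 h equivalent = 13.70 × 24/18 ≈ 18.27 kt.
18 kt < 30 kt ⇒ not rapid intensification.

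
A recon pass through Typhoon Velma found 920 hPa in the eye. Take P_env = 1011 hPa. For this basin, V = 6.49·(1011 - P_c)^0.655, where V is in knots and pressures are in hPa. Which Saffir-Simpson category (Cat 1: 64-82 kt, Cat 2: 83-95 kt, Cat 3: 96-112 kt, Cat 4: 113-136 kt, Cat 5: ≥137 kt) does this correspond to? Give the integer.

4

ΔP = 1011 − 920 = 91 hPa.
V ≈ 6.49 × 91^0.655 = 6.49 × 19.19 ≈ 125 kt.
125 kt falls in the Category 4 band.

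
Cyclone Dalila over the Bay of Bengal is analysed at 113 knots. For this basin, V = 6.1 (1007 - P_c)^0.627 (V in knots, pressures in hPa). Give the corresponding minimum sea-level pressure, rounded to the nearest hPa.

902 hPa

ΔP = (V / 6.1)^(1/0.627) = (113/6.1)^1.595.
113/6.1 = 18.525; 18.525^1.595 ≈ 105.18 hPa.
P_c = 1007 − 105.18 = 901.82 ≈ 902 hPa.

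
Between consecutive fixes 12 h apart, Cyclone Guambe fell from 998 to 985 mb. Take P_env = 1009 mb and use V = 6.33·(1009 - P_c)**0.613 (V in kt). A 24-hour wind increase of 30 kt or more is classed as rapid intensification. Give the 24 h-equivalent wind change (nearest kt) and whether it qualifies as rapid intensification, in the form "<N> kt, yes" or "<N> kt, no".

34 kt, yes

V₁: ΔP = 11, V ≈ 6.33 × 11^0.613 ≈ 27.53 kt.
V₂: ΔP = 24, V ≈ 6.33 × 24^0.613 ≈ 44.41 kt.
ΔV over 12 h = 16.88 kt → 24 h equivalent = 16.88 × 24/12 ≈ 33.76 kt.
34 kt ≥ 30 kt ⇒ rapid intensification.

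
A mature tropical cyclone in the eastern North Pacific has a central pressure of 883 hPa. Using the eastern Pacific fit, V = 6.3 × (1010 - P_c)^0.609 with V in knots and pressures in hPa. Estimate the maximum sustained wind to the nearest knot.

ΔP = 1010 − 883 = 127 hPa.
127^0.609 ≈ 19.108.
V ≈ 6.3 × 19.108 ≈ 120.4 kt.

120 kt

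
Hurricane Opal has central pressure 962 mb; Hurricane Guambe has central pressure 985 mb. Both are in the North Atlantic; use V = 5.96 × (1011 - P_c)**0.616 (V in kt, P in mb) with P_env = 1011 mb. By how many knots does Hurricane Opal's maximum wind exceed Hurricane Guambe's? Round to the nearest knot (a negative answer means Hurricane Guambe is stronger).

21 kt

Hurricane Opal: ΔP = 49; V ≈ 5.96 × 49^0.616 ≈ 65.53 kt.
Hurricane Guambe: ΔP = 26; V ≈ 5.96 × 26^0.616 ≈ 44.35 kt.
Difference ≈ 65.53 − 44.35 = 21.18 → 21 kt.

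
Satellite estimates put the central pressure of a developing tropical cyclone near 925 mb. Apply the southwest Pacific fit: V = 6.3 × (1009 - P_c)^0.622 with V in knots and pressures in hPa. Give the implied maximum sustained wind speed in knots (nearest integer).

99 kt

ΔP = 1009 − 925 = 84 mb.
84^0.622 ≈ 15.736.
V ≈ 6.3 × 15.736 ≈ 99.1 kt.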